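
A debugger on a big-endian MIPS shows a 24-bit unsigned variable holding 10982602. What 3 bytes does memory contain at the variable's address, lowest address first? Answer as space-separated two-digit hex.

A7 94 CA

10982602 in hexadecimal, padded to 24 bits, is 0xA794CA.
Split into bytes (most-significant first): A7 94 CA.
Big-endian: lowest address holds the most-significant byte.
So the memory order matches the most-significant-first order: A7 94 CA.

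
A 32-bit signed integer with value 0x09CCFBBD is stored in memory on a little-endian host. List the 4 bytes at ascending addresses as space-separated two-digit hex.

BD FB CC 09

Split into bytes (most-significant first): 09 CC FB BD.
In little-endian order the low byte comes first in memory.
So at ascending addresses the bytes are BD FB CC 09.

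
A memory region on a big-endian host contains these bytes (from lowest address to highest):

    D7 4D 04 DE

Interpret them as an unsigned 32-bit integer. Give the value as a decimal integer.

Big-endian stores the most-significant byte at the lowest address.
The bytes are already most-significant first: 0xD74D04DE.
0xD74D04DE = 3612148958.

3612148958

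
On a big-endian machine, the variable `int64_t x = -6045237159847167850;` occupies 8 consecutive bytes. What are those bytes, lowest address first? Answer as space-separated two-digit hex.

AC 1B 00 D5 08 51 78 96

Two's complement of -6045237159847167850 in 64 bits: 6045237159847167850 = 0x53E4FF2AF7AE876A; invert → 0xAC1B00D508517895; add 1 → 0xAC1B00D508517896.
Split into bytes (most-significant first): AC 1B 00 D5 08 51 78 96.
Big-endian: lowest address holds the most-significant byte.
So the memory order matches the most-significant-first order: AC 1B 00 D5 08 51 78 96.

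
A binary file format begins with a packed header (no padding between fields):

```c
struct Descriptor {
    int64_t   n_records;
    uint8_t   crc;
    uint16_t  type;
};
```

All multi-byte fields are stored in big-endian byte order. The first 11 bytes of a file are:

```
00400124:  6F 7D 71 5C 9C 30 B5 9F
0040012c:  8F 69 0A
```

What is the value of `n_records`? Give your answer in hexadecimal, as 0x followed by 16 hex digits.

`n_records` is the first field, at byte offset 0, occupying 8 bytes.
Bytes at offsets 0..7: 6F 7D 71 5C 9C 30 B5 9F.
Big-endian: lowest address holds the most-significant byte.
The bytes are already most-significant first: 0x6F7D715C9C30B59F.

0x6F7D715C9C30B59F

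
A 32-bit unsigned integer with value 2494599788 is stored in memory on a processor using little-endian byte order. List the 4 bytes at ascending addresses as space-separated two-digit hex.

2494599788 in hexadecimal, padded to 32 bits, is 0x94B0926C.
Split into bytes (most-significant first): 94 B0 92 6C.
In little-endian order the low byte comes first in memory.
So at ascending addresses the bytes are 6C 92 B0 94.

6C 92 B0 94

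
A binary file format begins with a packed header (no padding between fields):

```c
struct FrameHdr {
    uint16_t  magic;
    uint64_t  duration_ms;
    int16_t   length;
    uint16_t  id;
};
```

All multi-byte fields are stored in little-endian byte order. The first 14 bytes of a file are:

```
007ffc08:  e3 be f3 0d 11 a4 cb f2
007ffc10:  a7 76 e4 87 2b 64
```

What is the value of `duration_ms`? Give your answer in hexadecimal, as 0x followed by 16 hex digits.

`duration_ms` follows `magic` (2 bytes), so it starts at byte offset 2 and occupies 8 bytes.
Bytes at offsets 2..9: F3 0D 11 A4 CB F2 A7 76.
Little-endian: lowest address holds the least-significant byte.
Reassemble most-significant byte first: 76 A7 F2 CB A4 11 0D F3 → 0x76A7F2CBA4110DF3.

0x76A7F2CBA4110DF3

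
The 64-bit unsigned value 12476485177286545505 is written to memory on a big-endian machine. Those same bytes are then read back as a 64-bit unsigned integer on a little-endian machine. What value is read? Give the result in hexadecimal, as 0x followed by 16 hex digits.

12476485177286545505 in 64-bit hexadecimal is 0xAD25612A5D975061.
Stored big-endian, the bytes at ascending addresses are AD 25 61 2A 5D 97 50 61.
Read back as little-endian, the first byte is least significant, giving 0x6150975D2A6125AD.

0x6150975D2A6125AD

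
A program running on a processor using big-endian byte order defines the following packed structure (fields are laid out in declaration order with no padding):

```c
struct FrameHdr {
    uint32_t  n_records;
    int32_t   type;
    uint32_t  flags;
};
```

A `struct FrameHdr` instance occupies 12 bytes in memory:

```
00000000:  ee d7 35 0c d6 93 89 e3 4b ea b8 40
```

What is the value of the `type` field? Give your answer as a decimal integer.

`type` follows `n_records` (4 bytes), so it starts at byte offset 4 and occupies 4 bytes.
Bytes at offsets 4..7: D6 93 89 E3.
Big-endian: lowest address holds the most-significant byte.
The bytes are already most-significant first: 0xD69389E3.
Top bit is set, so as a signed 32-bit value this is 0xD69389E3 − 2^32 = -694973981.

-694973981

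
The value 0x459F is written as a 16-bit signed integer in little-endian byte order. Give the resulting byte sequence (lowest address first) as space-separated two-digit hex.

9F 45

Split into bytes (most-significant first): 45 9F.
Little-endian: lowest address holds the least-significant byte.
So at ascending addresses the bytes are 9F 45.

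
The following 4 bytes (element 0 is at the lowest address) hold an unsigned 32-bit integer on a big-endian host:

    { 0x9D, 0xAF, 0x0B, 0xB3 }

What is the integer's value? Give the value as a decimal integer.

Big-endian stores the most-significant byte at the lowest address.
The bytes are already most-significant first: 0x9DAF0BB3.
0x9DAF0BB3 = 2645494707.

2645494707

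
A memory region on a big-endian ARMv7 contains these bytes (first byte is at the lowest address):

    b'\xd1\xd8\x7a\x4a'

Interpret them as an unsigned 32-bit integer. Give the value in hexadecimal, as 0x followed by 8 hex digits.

In big-endian order the high byte comes first in memory.
The bytes are already most-significant first: 0xD1D87A4A.

0xD1D87A4A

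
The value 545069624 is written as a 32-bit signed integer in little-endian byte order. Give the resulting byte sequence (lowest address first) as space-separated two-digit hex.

545069624 in hexadecimal, padded to 32 bits, is 0x207D1A38.
Split into bytes (most-significant first): 20 7D 1A 38.
In little-endian order the low byte comes first in memory.
So at ascending addresses the bytes are 38 1A 7D 20.

38 1A 7D 20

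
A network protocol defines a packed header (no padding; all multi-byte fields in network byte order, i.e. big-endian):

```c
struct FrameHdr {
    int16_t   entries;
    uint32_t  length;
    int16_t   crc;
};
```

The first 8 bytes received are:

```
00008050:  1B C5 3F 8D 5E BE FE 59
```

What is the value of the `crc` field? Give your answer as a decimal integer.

`crc` follows `entries` (2 B), `length` (4 B), so it starts at offset 2 + 4 = 6 and occupies 2 bytes.
Bytes at offsets 6..7: FE 59.
Big-endian: lowest address holds the most-significant byte.
The bytes are already most-significant first: 0xFE59.
Top bit is set, so as a signed 16-bit value this is 0xFE59 − 2^16 = -423.

-423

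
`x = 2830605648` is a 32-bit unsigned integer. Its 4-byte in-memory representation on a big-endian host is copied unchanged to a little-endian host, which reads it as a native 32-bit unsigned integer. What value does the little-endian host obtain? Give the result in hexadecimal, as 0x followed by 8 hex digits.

2830605648 in 32-bit hexadecimal is 0xA8B79D50.
Stored big-endian, the bytes at ascending addresses are A8 B7 9D 50.
Read back as little-endian, the first byte is least significant, giving 0x509DB7A8.

0x509DB7A8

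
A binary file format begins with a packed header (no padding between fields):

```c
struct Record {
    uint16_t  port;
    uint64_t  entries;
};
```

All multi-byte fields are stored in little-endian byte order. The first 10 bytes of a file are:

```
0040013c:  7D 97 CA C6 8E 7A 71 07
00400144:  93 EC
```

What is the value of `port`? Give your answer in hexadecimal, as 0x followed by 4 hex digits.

`port` is the first field, at byte offset 0, occupying 2 bytes.
Bytes at offsets 0..1: 7D 97.
Little-endian stores the least-significant byte at the lowest address.
Reassemble most-significant byte first: 97 7D → 0x977D.

0x977D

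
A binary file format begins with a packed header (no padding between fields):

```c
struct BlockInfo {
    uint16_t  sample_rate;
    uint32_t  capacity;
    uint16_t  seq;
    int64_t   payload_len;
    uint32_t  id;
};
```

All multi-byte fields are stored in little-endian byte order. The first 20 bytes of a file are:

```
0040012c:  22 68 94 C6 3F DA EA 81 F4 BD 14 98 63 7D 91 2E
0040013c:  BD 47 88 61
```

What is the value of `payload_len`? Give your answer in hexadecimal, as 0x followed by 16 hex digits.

`payload_len` follows `sample_rate` (2 B), `capacity` (4 B), `seq` (2 B), so it starts at offset 2 + 4 + 2 = 8 and occupies 8 bytes.
Bytes at offsets 8..15: F4 BD 14 98 63 7D 91 2E.
In little-endian order the low byte comes first in memory.
Reassemble most-significant byte first: 2E 91 7D 63 98 14 BD F4 → 0x2E917D639814BDF4.

0x2E917D639814BDF4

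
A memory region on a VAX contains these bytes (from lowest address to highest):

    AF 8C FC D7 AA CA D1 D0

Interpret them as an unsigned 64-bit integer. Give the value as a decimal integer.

15047030665138441391

In little-endian order the low byte comes first in memory.
Reassemble most-significant byte first: D0 D1 CA AA D7 FC 8C AF → 0xD0D1CAAAD7FC8CAF.
0xD0D1CAAAD7FC8CAF = 15047030665138441391.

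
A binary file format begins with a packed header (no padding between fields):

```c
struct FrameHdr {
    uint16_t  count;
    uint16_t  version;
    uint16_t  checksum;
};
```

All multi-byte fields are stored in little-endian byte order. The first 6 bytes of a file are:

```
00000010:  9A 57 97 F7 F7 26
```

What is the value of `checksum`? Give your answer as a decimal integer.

9975

`checksum` follows `count` (2 B), `version` (2 B), so it starts at offset 2 + 2 = 4 and occupies 2 bytes.
Bytes at offsets 4..5: F7 26.
Little-endian stores the least-significant byte at the lowest address.
Reassemble most-significant byte first: 26 F7 → 0x26F7.
0x26F7 = 9975.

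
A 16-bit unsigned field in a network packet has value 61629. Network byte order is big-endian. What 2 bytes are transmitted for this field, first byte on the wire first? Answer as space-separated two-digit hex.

F0 BD

61629 in hexadecimal, padded to 16 bits, is 0xF0BD.
Split into bytes (most-significant first): F0 BD.
Big-endian stores the most-significant byte at the lowest address.
So the memory order matches the most-significant-first order: F0 BD.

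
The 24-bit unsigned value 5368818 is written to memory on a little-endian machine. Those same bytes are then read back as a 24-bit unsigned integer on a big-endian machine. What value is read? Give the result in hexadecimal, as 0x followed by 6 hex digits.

5368818 in 24-bit hexadecimal is 0x51EBF2.
Stored little-endian, the bytes at ascending addresses are F2 EB 51.
Read back as big-endian, the last byte is least significant, giving 0xF2EB51.

0xF2EB51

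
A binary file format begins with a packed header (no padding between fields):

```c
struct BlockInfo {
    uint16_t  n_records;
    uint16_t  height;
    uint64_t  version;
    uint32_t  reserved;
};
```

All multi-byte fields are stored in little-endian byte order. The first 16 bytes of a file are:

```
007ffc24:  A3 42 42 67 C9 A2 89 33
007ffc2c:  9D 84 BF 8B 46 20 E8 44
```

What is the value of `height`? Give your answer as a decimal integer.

26434

`height` follows `n_records` (2 bytes), so it starts at byte offset 2 and occupies 2 bytes.
Bytes at offsets 2..3: 42 67.
Little-endian stores the least-significant byte at the lowest address.
Reassemble most-significant byte first: 67 42 → 0x6742.
0x6742 = 26434.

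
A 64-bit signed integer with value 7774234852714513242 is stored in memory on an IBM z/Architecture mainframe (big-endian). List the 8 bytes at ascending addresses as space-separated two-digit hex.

6B E3 A1 68 AC 82 83 5A

7774234852714513242 in hexadecimal, padded to 64 bits, is 0x6BE3A168AC82835A.
Split into bytes (most-significant first): 6B E3 A1 68 AC 82 83 5A.
In big-endian order the high byte comes first in memory.
So the memory order matches the most-significant-first order: 6B E3 A1 68 AC 82 83 5A.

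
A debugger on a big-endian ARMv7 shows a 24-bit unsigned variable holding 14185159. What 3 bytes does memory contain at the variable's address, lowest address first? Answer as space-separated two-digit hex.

D8 72 C7

14185159 in hexadecimal, padded to 24 bits, is 0xD872C7.
Split into bytes (most-significant first): D8 72 C7.
In big-endian order the high byte comes first in memory.
So the memory order matches the most-significant-first order: D8 72 C7.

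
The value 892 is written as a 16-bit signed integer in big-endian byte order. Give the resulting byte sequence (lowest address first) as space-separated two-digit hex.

03 7C

892 in hexadecimal, padded to 16 bits, is 0x037C.
Split into bytes (most-significant first): 03 7C.
Big-endian stores the most-significant byte at the lowest address.
So the memory order matches the most-significant-first order: 03 7C.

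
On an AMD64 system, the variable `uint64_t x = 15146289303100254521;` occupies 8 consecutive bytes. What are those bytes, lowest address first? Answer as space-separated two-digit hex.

39 E9 96 68 DF 6D 32 D2

15146289303100254521 in hexadecimal, padded to 64 bits, is 0xD2326DDF6896E939.
Split into bytes (most-significant first): D2 32 6D DF 68 96 E9 39.
In little-endian order the low byte comes first in memory.
So at ascending addresses the bytes are 39 E9 96 68 DF 6D 32 D2.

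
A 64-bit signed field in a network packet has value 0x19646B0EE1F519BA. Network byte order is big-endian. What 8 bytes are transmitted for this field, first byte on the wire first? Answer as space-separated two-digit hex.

19 64 6B 0E E1 F5 19 BA

Split into bytes (most-significant first): 19 64 6B 0E E1 F5 19 BA.
In big-endian order the high byte comes first in memory.
So the memory order matches the most-significant-first order: 19 64 6B 0E E1 F5 19 BA.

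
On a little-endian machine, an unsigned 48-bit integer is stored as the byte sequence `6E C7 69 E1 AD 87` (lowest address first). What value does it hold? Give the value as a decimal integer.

In little-endian order the low byte comes first in memory.
Reassemble most-significant byte first: 87 AD E1 69 C7 6E → 0x87ADE169C76E.
0x87ADE169C76E = 149180880897902.

149180880897902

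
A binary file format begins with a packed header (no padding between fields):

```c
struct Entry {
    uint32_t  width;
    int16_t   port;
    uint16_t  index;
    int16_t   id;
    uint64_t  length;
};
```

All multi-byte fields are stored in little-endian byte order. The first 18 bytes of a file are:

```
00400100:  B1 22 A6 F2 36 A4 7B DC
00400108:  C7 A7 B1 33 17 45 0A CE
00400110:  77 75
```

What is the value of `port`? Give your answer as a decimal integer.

-23498

`port` follows `width` (4 bytes), so it starts at byte offset 4 and occupies 2 bytes.
Bytes at offsets 4..5: 36 A4.
Little-endian: lowest address holds the least-significant byte.
Reassemble most-significant byte first: A4 36 → 0xA436.
Top bit is set, so as a signed 16-bit value this is 0xA436 − 2^16 = -23498.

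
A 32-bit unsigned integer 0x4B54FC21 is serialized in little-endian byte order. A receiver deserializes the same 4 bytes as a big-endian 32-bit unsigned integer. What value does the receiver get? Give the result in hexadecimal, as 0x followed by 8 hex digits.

0x21FC544B

Stored little-endian, the bytes at ascending addresses are 21 FC 54 4B.
Read back as big-endian, the last byte is least significant, giving 0x21FC544B.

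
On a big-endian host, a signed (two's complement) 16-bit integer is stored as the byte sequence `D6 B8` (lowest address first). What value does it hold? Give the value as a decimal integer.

Big-endian stores the most-significant byte at the lowest address.
The bytes are already most-significant first: 0xD6B8.
Top bit is set, so as a signed 16-bit value this is 0xD6B8 − 2^16 = -10568.

-10568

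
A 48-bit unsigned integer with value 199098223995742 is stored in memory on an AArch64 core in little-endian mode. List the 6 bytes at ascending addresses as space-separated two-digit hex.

199098223995742 in hexadecimal, padded to 48 bits, is 0xB5142AEAAB5E.
Split into bytes (most-significant first): B5 14 2A EA AB 5E.
Little-endian: lowest address holds the least-significant byte.
So at ascending addresses the bytes are 5E AB EA 2A 14 B5.

5E AB EA 2A 14 B5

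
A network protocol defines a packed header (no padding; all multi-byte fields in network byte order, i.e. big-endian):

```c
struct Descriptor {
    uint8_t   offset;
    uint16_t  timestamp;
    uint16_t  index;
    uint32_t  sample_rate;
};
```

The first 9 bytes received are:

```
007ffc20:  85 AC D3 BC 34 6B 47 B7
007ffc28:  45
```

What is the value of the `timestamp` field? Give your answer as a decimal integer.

`timestamp` follows `offset` (1 byte), so it starts at byte offset 1 and occupies 2 bytes.
Bytes at offsets 1..2: AC D3.
Big-endian stores the most-significant byte at the lowest address.
The bytes are already most-significant first: 0xACD3.
0xACD3 = 44243.

44243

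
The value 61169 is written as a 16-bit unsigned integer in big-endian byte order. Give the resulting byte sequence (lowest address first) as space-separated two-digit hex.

61169 in hexadecimal, padded to 16 bits, is 0xEEF1.
Split into bytes (most-significant first): EE F1.
Big-endian: lowest address holds the most-significant byte.
So the memory order matches the most-significant-first order: EE F1.

EE F1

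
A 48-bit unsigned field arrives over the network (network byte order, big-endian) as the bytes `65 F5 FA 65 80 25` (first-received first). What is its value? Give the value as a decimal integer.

112107142348837

In big-endian order the high byte comes first in memory.
The bytes are already most-significant first: 0x65F5FA658025.
0x65F5FA658025 = 112107142348837.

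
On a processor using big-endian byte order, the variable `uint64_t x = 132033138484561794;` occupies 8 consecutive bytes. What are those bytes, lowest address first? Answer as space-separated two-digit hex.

01 D5 13 70 9D F3 C7 82

132033138484561794 in hexadecimal, padded to 64 bits, is 0x01D513709DF3C782.
Split into bytes (most-significant first): 01 D5 13 70 9D F3 C7 82.
Big-endian: lowest address holds the most-significant byte.
So the memory order matches the most-significant-first order: 01 D5 13 70 9D F3 C7 82.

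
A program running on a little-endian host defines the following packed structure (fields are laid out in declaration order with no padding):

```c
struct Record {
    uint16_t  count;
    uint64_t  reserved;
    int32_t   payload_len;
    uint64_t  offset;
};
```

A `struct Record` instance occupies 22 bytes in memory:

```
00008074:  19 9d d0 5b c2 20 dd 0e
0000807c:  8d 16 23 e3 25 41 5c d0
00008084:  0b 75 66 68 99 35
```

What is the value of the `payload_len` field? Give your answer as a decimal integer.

`payload_len` follows `count` (2 B), `reserved` (8 B), so it starts at offset 2 + 8 = 10 and occupies 4 bytes.
Bytes at offsets 10..13: 23 E3 25 41.
Little-endian stores the least-significant byte at the lowest address.
Reassemble most-significant byte first: 41 25 E3 23 → 0x4125E323.
0x4125E323 = 1093002019.

1093002019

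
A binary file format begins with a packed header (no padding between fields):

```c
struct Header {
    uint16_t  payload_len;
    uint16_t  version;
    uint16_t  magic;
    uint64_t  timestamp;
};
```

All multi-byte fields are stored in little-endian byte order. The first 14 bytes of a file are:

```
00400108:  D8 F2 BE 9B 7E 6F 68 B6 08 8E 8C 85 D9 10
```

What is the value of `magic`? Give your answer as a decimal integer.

28542

`magic` follows `payload_len` (2 B), `version` (2 B), so it starts at offset 2 + 2 = 4 and occupies 2 bytes.
Bytes at offsets 4..5: 7E 6F.
Little-endian stores the least-significant byte at the lowest address.
Reassemble most-significant byte first: 6F 7E → 0x6F7E.
0x6F7E = 28542.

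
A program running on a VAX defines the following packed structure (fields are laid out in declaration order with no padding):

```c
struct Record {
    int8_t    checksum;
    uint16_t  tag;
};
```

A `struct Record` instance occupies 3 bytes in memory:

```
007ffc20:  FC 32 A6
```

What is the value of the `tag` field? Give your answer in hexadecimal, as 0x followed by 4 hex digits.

0xA632

`tag` follows `checksum` (1 byte), so it starts at byte offset 1 and occupies 2 bytes.
Bytes at offsets 1..2: 32 A6.
Little-endian: lowest address holds the least-significant byte.
Reassemble most-significant byte first: A6 32 → 0xA632.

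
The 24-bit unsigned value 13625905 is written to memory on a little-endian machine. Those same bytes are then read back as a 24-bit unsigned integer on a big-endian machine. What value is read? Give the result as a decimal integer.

3271375

13625905 in 24-bit hexadecimal is 0xCFEA31.
Stored little-endian, the bytes at ascending addresses are 31 EA CF.
Read back as big-endian, the last byte is least significant, giving 0x31EACF.
0x31EACF = 3271375.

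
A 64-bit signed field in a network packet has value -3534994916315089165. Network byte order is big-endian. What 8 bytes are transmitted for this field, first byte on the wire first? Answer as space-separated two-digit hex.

Two's complement of -3534994916315089165 in 64 bits: 3534994916315089165 = 0x310ED325ADC5C90D; invert → 0xCEF12CDA523A36F2; add 1 → 0xCEF12CDA523A36F3.
Split into bytes (most-significant first): CE F1 2C DA 52 3A 36 F3.
Big-endian stores the most-significant byte at the lowest address.
So the memory order matches the most-significant-first order: CE F1 2C DA 52 3A 36 F3.

CE F1 2C DA 52 3A 36 F3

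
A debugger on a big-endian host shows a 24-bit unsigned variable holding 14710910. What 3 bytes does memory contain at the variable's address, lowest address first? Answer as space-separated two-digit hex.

E0 78 7E

14710910 in hexadecimal, padded to 24 bits, is 0xE0787E.
Split into bytes (most-significant first): E0 78 7E.
Big-endian: lowest address holds the most-significant byte.
So the memory order matches the most-significant-first order: E0 78 7E.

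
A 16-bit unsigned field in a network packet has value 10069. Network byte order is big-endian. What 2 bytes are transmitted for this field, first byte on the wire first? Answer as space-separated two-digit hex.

27 55

10069 in hexadecimal, padded to 16 bits, is 0x2755.
Split into bytes (most-significant first): 27 55.
In big-endian order the high byte comes first in memory.
So the memory order matches the most-significant-first order: 27 55.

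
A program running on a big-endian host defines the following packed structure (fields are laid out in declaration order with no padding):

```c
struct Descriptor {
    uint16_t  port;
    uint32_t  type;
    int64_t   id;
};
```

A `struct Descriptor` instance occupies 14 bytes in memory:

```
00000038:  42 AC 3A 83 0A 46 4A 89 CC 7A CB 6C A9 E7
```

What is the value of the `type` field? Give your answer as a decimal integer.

`type` follows `port` (2 bytes), so it starts at byte offset 2 and occupies 4 bytes.
Bytes at offsets 2..5: 3A 83 0A 46.
Big-endian stores the most-significant byte at the lowest address.
The bytes are already most-significant first: 0x3A830A46.
0x3A830A46 = 981666374.

981666374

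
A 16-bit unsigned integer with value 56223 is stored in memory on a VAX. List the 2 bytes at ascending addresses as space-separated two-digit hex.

56223 in hexadecimal, padded to 16 bits, is 0xDB9F.
Split into bytes (most-significant first): DB 9F.
In little-endian order the low byte comes first in memory.
So at ascending addresses the bytes are 9F DB.

9F DB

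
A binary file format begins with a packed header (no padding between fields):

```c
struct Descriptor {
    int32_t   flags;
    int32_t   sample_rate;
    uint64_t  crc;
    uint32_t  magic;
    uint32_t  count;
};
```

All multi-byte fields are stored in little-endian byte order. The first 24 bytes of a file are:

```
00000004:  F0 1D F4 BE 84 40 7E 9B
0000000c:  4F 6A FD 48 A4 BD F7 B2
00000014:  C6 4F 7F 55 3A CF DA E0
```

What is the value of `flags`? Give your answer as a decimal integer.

-1091297808

`flags` is the first field, at byte offset 0, occupying 4 bytes.
Bytes at offsets 0..3: F0 1D F4 BE.
Little-endian: lowest address holds the least-significant byte.
Reassemble most-significant byte first: BE F4 1D F0 → 0xBEF41DF0.
Top bit is set, so as a signed 32-bit value this is 0xBEF41DF0 − 2^32 = -1091297808.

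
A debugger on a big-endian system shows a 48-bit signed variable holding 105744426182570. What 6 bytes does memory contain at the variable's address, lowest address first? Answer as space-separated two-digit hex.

60 2C 8A F5 A7 AA

105744426182570 in hexadecimal, padded to 48 bits, is 0x602C8AF5A7AA.
Split into bytes (most-significant first): 60 2C 8A F5 A7 AA.
Big-endian stores the most-significant byte at the lowest address.
So the memory order matches the most-significant-first order: 60 2C 8A F5 A7 AA.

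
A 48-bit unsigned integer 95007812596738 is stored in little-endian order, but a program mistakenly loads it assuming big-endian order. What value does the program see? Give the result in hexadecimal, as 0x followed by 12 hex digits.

95007812596738 in 48-bit hexadecimal is 0x5668BAEBB402.
Stored little-endian, the bytes at ascending addresses are 02 B4 EB BA 68 56.
Read back as big-endian, the last byte is least significant, giving 0x02B4EBBA6856.

0x02B4EBBA6856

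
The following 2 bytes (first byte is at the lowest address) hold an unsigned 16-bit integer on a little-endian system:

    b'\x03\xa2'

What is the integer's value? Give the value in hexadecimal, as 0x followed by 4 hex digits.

Little-endian: lowest address holds the least-significant byte.
Reassemble most-significant byte first: A2 03 → 0xA203.

0xA203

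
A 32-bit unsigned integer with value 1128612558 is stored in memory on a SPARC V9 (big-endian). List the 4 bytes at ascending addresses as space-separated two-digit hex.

43 45 42 CE

1128612558 in hexadecimal, padded to 32 bits, is 0x434542CE.
Split into bytes (most-significant first): 43 45 42 CE.
In big-endian order the high byte comes first in memory.
So the memory order matches the most-significant-first order: 43 45 42 CE.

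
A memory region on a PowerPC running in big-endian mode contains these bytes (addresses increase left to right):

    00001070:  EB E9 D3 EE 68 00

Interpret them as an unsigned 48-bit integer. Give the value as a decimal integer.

Big-endian: lowest address holds the most-significant byte.
The bytes are already most-significant first: 0xEBE9D3EE6800.
0xEBE9D3EE6800 = 259389515524096.

259389515524096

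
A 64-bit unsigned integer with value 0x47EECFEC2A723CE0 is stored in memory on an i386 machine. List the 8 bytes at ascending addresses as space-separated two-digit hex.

E0 3C 72 2A EC CF EE 47

Split into bytes (most-significant first): 47 EE CF EC 2A 72 3C E0.
In little-endian order the low byte comes first in memory.
So at ascending addresses the bytes are E0 3C 72 2A EC CF EE 47.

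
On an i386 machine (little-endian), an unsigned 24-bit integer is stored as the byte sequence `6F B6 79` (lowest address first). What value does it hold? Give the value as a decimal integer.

In little-endian order the low byte comes first in memory.
Reassemble most-significant byte first: 79 B6 6F → 0x79B66F.
0x79B66F = 7976559.

7976559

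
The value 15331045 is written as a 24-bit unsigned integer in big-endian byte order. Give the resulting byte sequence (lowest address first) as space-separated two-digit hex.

15331045 in hexadecimal, padded to 24 bits, is 0xE9EEE5.
Split into bytes (most-significant first): E9 EE E5.
Big-endian stores the most-significant byte at the lowest address.
So the memory order matches the most-significant-first order: E9 EE E5.

E9 EE E5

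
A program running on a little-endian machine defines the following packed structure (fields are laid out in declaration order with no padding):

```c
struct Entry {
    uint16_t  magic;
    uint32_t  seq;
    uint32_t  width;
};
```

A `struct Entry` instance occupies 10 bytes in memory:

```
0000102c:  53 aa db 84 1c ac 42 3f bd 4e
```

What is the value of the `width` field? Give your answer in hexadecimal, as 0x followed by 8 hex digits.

0x4EBD3F42

`width` follows `magic` (2 B), `seq` (4 B), so it starts at offset 2 + 4 = 6 and occupies 4 bytes.
Bytes at offsets 6..9: 42 3F BD 4E.
Little-endian stores the least-significant byte at the lowest address.
Reassemble most-significant byte first: 4E BD 3F 42 → 0x4EBD3F42.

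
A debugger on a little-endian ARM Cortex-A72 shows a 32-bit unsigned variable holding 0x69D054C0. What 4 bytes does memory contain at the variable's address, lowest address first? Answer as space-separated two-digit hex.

C0 54 D0 69

Split into bytes (most-significant first): 69 D0 54 C0.
Little-endian: lowest address holds the least-significant byte.
So at ascending addresses the bytes are C0 54 D0 69.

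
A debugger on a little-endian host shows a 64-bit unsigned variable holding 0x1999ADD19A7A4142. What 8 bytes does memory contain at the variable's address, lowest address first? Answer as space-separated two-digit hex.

42 41 7A 9A D1 AD 99 19

Split into bytes (most-significant first): 19 99 AD D1 9A 7A 41 42.
In little-endian order the low byte comes first in memory.
So at ascending addresses the bytes are 42 41 7A 9A D1 AD 99 19.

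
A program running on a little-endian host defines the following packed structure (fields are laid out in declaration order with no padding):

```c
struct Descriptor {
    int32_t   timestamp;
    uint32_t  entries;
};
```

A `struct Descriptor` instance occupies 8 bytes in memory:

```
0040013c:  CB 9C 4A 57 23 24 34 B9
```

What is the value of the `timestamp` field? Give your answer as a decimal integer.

1464507595

`timestamp` is the first field, at byte offset 0, occupying 4 bytes.
Bytes at offsets 0..3: CB 9C 4A 57.
In little-endian order the low byte comes first in memory.
Reassemble most-significant byte first: 57 4A 9C CB → 0x574A9CCB.
0x574A9CCB = 1464507595.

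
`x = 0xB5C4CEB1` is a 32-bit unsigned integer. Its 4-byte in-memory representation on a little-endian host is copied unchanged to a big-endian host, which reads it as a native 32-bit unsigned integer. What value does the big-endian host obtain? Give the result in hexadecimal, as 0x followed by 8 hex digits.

Stored little-endian, the bytes at ascending addresses are B1 CE C4 B5.
Read back as big-endian, the last byte is least significant, giving 0xB1CEC4B5.

0xB1CEC4B5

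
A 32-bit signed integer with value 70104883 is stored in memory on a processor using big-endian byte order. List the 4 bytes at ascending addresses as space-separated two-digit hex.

04 2D B7 33

70104883 in hexadecimal, padded to 32 bits, is 0x042DB733.
Split into bytes (most-significant first): 04 2D B7 33.
Big-endian stores the most-significant byte at the lowest address.
So the memory order matches the most-significant-first order: 04 2D B7 33.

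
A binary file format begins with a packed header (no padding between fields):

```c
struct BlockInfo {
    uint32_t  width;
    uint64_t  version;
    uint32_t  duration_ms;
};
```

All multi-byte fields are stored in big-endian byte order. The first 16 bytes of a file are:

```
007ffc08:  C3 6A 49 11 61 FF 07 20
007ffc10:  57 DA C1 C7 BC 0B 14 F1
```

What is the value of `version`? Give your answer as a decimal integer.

7061370576234529223

`version` follows `width` (4 bytes), so it starts at byte offset 4 and occupies 8 bytes.
Bytes at offsets 4..11: 61 FF 07 20 57 DA C1 C7.
In big-endian order the high byte comes first in memory.
The bytes are already most-significant first: 0x61FF072057DAC1C7.
0x61FF072057DAC1C7 = 7061370576234529223.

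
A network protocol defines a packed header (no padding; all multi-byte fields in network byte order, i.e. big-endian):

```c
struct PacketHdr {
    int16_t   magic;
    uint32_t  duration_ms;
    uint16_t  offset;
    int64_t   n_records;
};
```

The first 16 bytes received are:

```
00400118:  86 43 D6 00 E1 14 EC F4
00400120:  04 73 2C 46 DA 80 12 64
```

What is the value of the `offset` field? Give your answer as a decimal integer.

`offset` follows `magic` (2 B), `duration_ms` (4 B), so it starts at offset 2 + 4 = 6 and occupies 2 bytes.
Bytes at offsets 6..7: EC F4.
In big-endian order the high byte comes first in memory.
The bytes are already most-significant first: 0xECF4.
0xECF4 = 60660.

60660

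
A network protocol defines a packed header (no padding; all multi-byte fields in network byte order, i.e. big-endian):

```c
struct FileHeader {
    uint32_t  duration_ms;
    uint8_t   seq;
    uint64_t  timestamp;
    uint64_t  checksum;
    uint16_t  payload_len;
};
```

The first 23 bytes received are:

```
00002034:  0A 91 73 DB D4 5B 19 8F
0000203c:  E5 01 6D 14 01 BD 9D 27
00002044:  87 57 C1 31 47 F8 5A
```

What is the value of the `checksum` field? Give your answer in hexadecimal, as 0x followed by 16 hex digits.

`checksum` follows `duration_ms` (4 B), `seq` (1 B), `timestamp` (8 B), so it starts at offset 4 + 1 + 8 = 13 and occupies 8 bytes.
Bytes at offsets 13..20: BD 9D 27 87 57 C1 31 47.
Big-endian stores the most-significant byte at the lowest address.
The bytes are already most-significant first: 0xBD9D278757C13147.

0xBD9D278757C13147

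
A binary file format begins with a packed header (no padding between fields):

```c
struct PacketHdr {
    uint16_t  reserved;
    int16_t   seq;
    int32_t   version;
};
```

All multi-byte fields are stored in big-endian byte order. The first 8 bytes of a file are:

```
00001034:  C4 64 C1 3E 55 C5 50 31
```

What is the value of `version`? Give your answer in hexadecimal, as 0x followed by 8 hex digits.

`version` follows `reserved` (2 B), `seq` (2 B), so it starts at offset 2 + 2 = 4 and occupies 4 bytes.
Bytes at offsets 4..7: 55 C5 50 31.
Big-endian: lowest address holds the most-significant byte.
The bytes are already most-significant first: 0x55C55031.

0x55C55031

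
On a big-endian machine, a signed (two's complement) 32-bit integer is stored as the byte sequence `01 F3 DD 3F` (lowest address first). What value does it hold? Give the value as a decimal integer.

32759103

Big-endian: lowest address holds the most-significant byte.
The bytes are already most-significant first: 0x01F3DD3F.
0x01F3DD3F = 32759103.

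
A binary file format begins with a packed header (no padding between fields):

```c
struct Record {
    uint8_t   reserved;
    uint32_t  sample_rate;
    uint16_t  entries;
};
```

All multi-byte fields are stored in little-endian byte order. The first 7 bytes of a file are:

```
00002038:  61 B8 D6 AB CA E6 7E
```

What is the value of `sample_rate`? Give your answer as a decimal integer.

`sample_rate` follows `reserved` (1 byte), so it starts at byte offset 1 and occupies 4 bytes.
Bytes at offsets 1..4: B8 D6 AB CA.
In little-endian order the low byte comes first in memory.
Reassemble most-significant byte first: CA AB D6 B8 → 0xCAABD6B8.
0xCAABD6B8 = 3400259256.

3400259256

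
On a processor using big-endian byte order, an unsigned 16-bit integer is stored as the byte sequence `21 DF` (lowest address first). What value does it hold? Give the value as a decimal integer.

8671

In big-endian order the high byte comes first in memory.
The bytes are already most-significant first: 0x21DF.
0x21DF = 8671.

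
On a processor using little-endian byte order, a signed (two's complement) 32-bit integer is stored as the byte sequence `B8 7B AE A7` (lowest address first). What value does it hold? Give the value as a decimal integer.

-1481737288

Little-endian: lowest address holds the least-significant byte.
Reassemble most-significant byte first: A7 AE 7B B8 → 0xA7AE7BB8.
Top bit is set, so as a signed 32-bit value this is 0xA7AE7BB8 − 2^32 = -1481737288.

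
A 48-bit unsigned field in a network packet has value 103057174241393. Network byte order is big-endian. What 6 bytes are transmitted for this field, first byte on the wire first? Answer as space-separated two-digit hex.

103057174241393 in hexadecimal, padded to 48 bits, is 0x5DBADE432071.
Split into bytes (most-significant first): 5D BA DE 43 20 71.
In big-endian order the high byte comes first in memory.
So the memory order matches the most-significant-first order: 5D BA DE 43 20 71.

5D BA DE 43 20 71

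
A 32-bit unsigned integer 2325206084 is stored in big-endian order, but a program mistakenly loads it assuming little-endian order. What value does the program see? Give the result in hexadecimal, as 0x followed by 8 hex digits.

0x44D4978A

2325206084 in 32-bit hexadecimal is 0x8A97D444.
Stored big-endian, the bytes at ascending addresses are 8A 97 D4 44.
Read back as little-endian, the first byte is least significant, giving 0x44D4978A.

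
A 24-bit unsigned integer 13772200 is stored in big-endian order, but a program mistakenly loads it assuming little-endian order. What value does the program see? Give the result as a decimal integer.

11019730

13772200 in 24-bit hexadecimal is 0xD225A8.
Stored big-endian, the bytes at ascending addresses are D2 25 A8.
Read back as little-endian, the first byte is least significant, giving 0xA825D2.
0xA825D2 = 11019730.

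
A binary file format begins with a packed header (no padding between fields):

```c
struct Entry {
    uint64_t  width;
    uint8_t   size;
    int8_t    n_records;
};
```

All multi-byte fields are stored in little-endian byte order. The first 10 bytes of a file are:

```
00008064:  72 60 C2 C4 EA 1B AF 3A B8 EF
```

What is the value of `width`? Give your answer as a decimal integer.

4228629270261555314

`width` is the first field, at byte offset 0, occupying 8 bytes.
Bytes at offsets 0..7: 72 60 C2 C4 EA 1B AF 3A.
Little-endian: lowest address holds the least-significant byte.
Reassemble most-significant byte first: 3A AF 1B EA C4 C2 60 72 → 0x3AAF1BEAC4C26072.
0x3AAF1BEAC4C26072 = 4228629270261555314.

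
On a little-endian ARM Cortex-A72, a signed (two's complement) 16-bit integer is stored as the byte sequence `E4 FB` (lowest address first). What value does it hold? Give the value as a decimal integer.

In little-endian order the low byte comes first in memory.
Reassemble most-significant byte first: FB E4 → 0xFBE4.
Top bit is set, so as a signed 16-bit value this is 0xFBE4 − 2^16 = -1052.

-1052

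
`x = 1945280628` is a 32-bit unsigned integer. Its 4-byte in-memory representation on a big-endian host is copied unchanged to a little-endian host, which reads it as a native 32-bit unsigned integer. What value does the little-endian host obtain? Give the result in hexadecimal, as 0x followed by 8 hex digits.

1945280628 in 32-bit hexadecimal is 0x73F2A074.
Stored big-endian, the bytes at ascending addresses are 73 F2 A0 74.
Read back as little-endian, the first byte is least significant, giving 0x74A0F273.

0x74A0F273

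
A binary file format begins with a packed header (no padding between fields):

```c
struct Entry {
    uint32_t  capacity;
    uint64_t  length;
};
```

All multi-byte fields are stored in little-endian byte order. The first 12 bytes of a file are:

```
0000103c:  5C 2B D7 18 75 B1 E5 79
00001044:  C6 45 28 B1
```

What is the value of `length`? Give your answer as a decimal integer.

`length` follows `capacity` (4 bytes), so it starts at byte offset 4 and occupies 8 bytes.
Bytes at offsets 4..11: 75 B1 E5 79 C6 45 28 B1.
Little-endian stores the least-significant byte at the lowest address.
Reassemble most-significant byte first: B1 28 45 C6 79 E5 B1 75 → 0xB12845C679E5B175.
0xB12845C679E5B175 = 12765529862532608373.

12765529862532608373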